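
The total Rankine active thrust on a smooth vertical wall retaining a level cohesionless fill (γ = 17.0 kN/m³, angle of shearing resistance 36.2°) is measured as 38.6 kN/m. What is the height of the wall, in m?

4.20 m

K_a = 0.2574. P_a = ½ K_a γ H² ⇒ H = √(2P_a/(K_a γ)).
H = √(2×38.6/(0.2574×17.0)) = 4.200 m.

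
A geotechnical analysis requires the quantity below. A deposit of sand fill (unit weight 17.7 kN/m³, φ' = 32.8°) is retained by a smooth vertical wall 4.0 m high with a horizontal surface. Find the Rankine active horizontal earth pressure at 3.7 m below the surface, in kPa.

K_a = (1 − sin φ)/(1 + sin φ) = 0.2973.
σ_h = K_a γ z = 0.2973 × 17.7 × 3.7 = 19.47 kPa.

19.5 kPa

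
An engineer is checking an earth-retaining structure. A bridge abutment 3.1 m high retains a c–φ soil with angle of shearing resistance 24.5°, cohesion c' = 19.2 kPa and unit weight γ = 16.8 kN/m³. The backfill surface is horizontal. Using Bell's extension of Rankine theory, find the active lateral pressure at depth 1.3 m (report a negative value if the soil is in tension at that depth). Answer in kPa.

-15.7 kPa

K_a = (1 − sin φ)/(1 + sin φ) = 0.4137.
σ_a = K_a γ z − 2c√K_a = 0.4137×16.8×1.3 − 2×19.2×0.6432 = -15.66 kPa.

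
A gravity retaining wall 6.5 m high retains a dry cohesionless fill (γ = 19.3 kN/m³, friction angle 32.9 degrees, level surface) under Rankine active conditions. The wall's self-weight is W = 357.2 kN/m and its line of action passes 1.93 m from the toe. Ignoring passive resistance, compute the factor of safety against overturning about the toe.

K_a = tan²(45° − 32.9°/2) = 0.2960.
P_a = ½K_aγH² = 0.5×0.2960×19.3×6.5² = 120.7 kN/m, acting at H/3 = 2.167 m above the base.
Overturning moment M_o = P_a × H/3 = 120.7 × 2.167 = 261.5.
Resisting moment M_r = W × 1.93 = 357.2 × 1.93 = 689.4.
FS_overturning = M_r/M_o = 689.4/261.5 = 2.636.

2.64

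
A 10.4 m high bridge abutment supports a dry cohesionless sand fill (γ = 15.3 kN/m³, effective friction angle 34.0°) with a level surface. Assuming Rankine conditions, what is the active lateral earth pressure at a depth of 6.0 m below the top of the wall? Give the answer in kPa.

26.0 kPa

K_a = (1 − sin φ)/(1 + sin φ) = 0.2827.
σ_h = K_a γ z = 0.2827 × 15.3 × 6.0 = 25.95 kPa.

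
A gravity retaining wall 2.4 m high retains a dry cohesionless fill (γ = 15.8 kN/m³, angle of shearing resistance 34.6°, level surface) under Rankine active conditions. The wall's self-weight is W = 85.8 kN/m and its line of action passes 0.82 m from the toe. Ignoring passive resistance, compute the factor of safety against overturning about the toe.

K_a = tan²(45° − 34.6°/2) = 0.2756.
P_a = ½K_aγH² = 0.5×0.2756×15.8×2.4² = 12.54 kN/m, acting at H/3 = 0.8000 m above the base.
Overturning moment M_o = P_a × H/3 = 12.54 × 0.8000 = 10.03.
Resisting moment M_r = W × 0.82 = 85.8 × 0.82 = 70.36.
FS_overturning = M_r/M_o = 70.36/10.03 = 7.012.

7.01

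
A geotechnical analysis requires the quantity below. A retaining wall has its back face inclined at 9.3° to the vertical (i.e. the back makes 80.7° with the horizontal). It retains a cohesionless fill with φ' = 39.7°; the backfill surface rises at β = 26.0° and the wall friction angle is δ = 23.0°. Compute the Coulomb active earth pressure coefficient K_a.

0.396

K_a = sin²(α+φ) / [sin²α · sin(α−δ) · (1 + √{sin(φ+δ)sin(φ−β) / (sin(α−δ)sin(α+β))})²].
With α = 80.7°, φ = 39.7°, δ = 23.0°, β = 26.0°: K_a = 0.3964.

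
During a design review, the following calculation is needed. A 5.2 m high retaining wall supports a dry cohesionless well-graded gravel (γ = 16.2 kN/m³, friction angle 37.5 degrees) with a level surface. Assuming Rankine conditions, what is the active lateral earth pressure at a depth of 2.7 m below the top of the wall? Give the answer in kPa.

10.6 kPa

K_a = (1 − sin φ)/(1 + sin φ) = 0.2432.
σ_h = K_a γ z = 0.2432 × 16.2 × 2.7 = 10.64 kPa.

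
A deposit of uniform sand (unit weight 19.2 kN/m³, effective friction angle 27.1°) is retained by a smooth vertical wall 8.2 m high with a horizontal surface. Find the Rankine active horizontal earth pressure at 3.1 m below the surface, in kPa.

22.3 kPa

K_a = (1 − sin φ)/(1 + sin φ) = 0.3741.
σ_h = K_a γ z = 0.3741 × 19.2 × 3.1 = 22.26 kPa.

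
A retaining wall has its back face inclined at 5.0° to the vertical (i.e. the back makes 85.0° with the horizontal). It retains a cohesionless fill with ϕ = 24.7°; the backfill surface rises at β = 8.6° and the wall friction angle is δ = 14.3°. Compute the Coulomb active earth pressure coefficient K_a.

K_a = sin²(α+φ) / [sin²α · sin(α−δ) · (1 + √{sin(φ+δ)sin(φ−β) / (sin(α−δ)sin(α+β))})²].
With α = 85.0°, φ = 24.7°, δ = 14.3°, β = 8.6°: K_a = 0.4625.

0.462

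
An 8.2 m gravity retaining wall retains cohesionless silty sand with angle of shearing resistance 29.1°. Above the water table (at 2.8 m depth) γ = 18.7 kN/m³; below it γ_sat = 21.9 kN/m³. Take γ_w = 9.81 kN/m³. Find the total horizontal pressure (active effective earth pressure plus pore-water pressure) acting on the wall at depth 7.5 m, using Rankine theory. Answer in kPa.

K_a = (1 − sin φ)/(1 + sin φ) = 0.3456.
γ' = 21.9 − 9.81 = 12.09 kN/m³.
Effective vertical stress at 7.5 m: σ'_v = 18.7×2.8 + 12.09×4.70 = 109.2 kPa.
σ'_h = K_a σ'_v = 0.3456 × 109.2 = 37.73 kPa; u = γ_w × 4.70 = 46.11 kPa.
Total σ_h = 37.73 + 46.11 = 83.84 kPa.

83.8 kPa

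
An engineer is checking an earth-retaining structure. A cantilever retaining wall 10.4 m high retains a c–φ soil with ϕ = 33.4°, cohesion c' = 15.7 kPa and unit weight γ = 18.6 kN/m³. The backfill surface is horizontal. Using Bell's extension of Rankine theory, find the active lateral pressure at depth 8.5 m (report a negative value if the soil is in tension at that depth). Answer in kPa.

28.9 kPa

K_a = (1 − sin φ)/(1 + sin φ) = 0.2899.
σ_a = K_a γ z − 2c√K_a = 0.2899×18.6×8.5 − 2×15.7×0.5384 = 28.93 kPa.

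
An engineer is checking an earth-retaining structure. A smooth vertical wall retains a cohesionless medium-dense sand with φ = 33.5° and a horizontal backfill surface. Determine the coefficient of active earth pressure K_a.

K_a = tan²(45° − φ/2) = tan²(28.25°) = 0.2887.

0.289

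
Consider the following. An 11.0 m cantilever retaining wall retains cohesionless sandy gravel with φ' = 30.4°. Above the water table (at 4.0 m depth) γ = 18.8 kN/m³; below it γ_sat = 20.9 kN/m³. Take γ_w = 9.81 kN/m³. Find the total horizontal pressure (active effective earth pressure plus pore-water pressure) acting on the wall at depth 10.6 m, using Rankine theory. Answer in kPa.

113 kPa

K_a = (1 − sin φ)/(1 + sin φ) = 0.3280.
γ' = 20.9 − 9.81 = 11.09 kN/m³.
Effective vertical stress at 10.6 m: σ'_v = 18.8×4.0 + 11.09×6.60 = 148.4 kPa.
σ'_h = K_a σ'_v = 0.3280 × 148.4 = 48.67 kPa; u = γ_w × 6.60 = 64.75 kPa.
Total σ_h = 48.67 + 64.75 = 113.4 kPa.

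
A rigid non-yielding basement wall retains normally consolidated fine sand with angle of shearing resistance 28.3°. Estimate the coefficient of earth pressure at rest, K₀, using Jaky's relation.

K₀ = 1 − sin φ' = 1 − sin 28.3° = 0.5259.

0.526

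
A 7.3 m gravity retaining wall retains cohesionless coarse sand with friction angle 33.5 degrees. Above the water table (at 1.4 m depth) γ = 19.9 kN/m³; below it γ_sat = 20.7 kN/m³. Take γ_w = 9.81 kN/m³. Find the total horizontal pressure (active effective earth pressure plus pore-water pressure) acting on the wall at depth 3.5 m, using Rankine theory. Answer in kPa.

K_a = (1 − sin φ)/(1 + sin φ) = 0.2887.
γ' = 20.7 − 9.81 = 10.89 kN/m³.
Effective vertical stress at 3.5 m: σ'_v = 19.9×1.4 + 10.89×2.10 = 50.73 kPa.
σ'_h = K_a σ'_v = 0.2887 × 50.73 = 14.65 kPa; u = γ_w × 2.10 = 20.60 kPa.
Total σ_h = 14.65 + 20.60 = 35.25 kPa.

35.2 kPa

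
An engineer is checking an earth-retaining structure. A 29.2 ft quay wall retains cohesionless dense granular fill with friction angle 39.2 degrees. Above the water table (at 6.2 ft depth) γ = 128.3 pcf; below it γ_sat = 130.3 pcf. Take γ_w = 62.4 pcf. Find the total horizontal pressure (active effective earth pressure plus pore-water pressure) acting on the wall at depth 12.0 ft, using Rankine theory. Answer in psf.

K_a = (1 − sin φ)/(1 + sin φ) = 0.2255.
γ' = 130.3 − 62.4 = 67.90 pcf.
Effective vertical stress at 12.0 ft: σ'_v = 128.3×6.2 + 67.90×5.80 = 1189 psf.
σ'_h = K_a σ'_v = 0.2255 × 1189 = 268.1 psf; u = γ_w × 5.80 = 361.9 psf.
Total σ_h = 268.1 + 361.9 = 630.1 psf.

630 psf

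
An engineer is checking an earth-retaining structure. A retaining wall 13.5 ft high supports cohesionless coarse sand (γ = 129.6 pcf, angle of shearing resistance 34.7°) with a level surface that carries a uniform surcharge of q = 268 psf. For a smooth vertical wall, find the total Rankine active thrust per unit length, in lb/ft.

4230 lb/ft

K_a = tan²(45° − φ/2) = 0.2745.
Soil triangle: ½ K_a γ H² = 0.5×0.2745×129.6×13.5² = 3241 lb/ft.
Surcharge rectangle: K_a q H = 0.2745×268×13.5 = 993.0 lb/ft.
Total = 3241 + 993.0 = 4234 lb/ft.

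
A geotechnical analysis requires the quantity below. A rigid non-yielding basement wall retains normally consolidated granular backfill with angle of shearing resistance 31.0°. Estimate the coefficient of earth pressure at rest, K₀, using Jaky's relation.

0.485

K₀ = 1 − sin φ' = 1 − sin 31.0° = 0.4850.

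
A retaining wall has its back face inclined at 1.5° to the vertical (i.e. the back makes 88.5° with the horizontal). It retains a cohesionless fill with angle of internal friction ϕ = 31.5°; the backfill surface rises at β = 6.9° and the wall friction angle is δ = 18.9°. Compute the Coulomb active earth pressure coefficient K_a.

K_a = sin²(α+φ) / [sin²α · sin(α−δ) · (1 + √{sin(φ+δ)sin(φ−β) / (sin(α−δ)sin(α+β))})²].
With α = 88.5°, φ = 31.5°, δ = 18.9°, β = 6.9°: K_a = 0.3182.

0.318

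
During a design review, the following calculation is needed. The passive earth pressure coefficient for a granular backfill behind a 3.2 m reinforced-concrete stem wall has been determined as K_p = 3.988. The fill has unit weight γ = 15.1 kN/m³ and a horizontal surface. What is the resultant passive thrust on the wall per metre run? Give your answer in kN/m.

308 kN/m

P = ½ K_p γ H² = 0.5 × 3.988 × 15.1 × 3.2² = 308.3 kN/m.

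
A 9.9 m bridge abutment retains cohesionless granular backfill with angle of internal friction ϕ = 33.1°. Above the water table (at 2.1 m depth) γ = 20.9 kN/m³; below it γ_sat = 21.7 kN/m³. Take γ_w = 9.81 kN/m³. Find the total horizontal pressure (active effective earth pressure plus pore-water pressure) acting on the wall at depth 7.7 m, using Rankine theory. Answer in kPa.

K_a = (1 − sin φ)/(1 + sin φ) = 0.2936.
γ' = 21.7 − 9.81 = 11.89 kN/m³.
Effective vertical stress at 7.7 m: σ'_v = 20.9×2.1 + 11.89×5.60 = 110.5 kPa.
σ'_h = K_a σ'_v = 0.2936 × 110.5 = 32.43 kPa; u = γ_w × 5.60 = 54.94 kPa.
Total σ_h = 32.43 + 54.94 = 87.37 kPa.

87.4 kPa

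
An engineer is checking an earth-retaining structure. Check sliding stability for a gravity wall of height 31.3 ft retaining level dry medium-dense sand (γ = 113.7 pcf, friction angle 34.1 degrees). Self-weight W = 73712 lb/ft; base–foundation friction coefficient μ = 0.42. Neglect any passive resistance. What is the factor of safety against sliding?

K_a = tan²(45° − 34.1°/2) = 0.2815.
P_a = ½K_aγH² = 0.5×0.2815×113.7×31.3² = 15680 lb/ft, acting at H/3 = 10.43 ft above the base.
FS_sliding = μW / P_a = 0.42×73712 / 15680 = 1.974.

1.97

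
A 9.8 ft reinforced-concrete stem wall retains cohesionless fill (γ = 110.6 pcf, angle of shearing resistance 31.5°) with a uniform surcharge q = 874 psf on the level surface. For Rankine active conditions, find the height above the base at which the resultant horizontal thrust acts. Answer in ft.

4.27 ft

K_a = 0.3136.
Triangular part P₁ = ½K_aγH² = 1666 at H/3 = 3.267 ft; rectangular part P₂ = K_a q H = 2686 at H/2 = 4.900 ft.
ȳ = (P₁·3.267 + P₂·4.900)/(P₁+P₂) = 4.275 ft.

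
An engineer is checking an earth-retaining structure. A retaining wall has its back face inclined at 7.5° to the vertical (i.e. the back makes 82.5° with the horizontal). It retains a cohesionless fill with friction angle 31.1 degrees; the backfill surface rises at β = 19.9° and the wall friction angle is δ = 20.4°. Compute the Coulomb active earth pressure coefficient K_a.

0.480

K_a = sin²(α+φ) / [sin²α · sin(α−δ) · (1 + √{sin(φ+δ)sin(φ−β) / (sin(α−δ)sin(α+β))})²].
With α = 82.5°, φ = 31.1°, δ = 20.4°, β = 19.9°: K_a = 0.4796.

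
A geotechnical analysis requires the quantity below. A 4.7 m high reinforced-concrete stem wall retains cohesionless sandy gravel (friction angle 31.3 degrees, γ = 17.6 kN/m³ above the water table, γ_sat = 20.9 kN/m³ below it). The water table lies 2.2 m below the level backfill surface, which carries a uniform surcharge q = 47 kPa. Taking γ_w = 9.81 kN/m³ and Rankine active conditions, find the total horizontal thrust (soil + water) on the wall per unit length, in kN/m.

156 kN/m

K_a = tan²(45° − φ/2) = 0.3162.
γ' = 20.9 − 9.81 = 11.09 kN/m³. h₂ = H − d_w = 2.5 m.
σ'_h: at surface K_a·q = 14.86; at WT K_a(q+γd_w) = 27.11; at base K_a(q+γd_w+γ'h₂) = 35.87 kPa.
P₁ = ½(14.86+27.11)×2.2 = 46.16; P₂ = ½(27.11+35.87)×2.5 = 78.72; P_w = ½γ_w h₂² = 30.66.
Total = 46.16+78.72+30.66 = 155.5 kN/m.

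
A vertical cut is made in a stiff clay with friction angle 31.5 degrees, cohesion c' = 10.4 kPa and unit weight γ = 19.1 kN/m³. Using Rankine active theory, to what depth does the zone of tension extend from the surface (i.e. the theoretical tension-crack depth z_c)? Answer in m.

1.94 m

K_a = tan²(45° − 31.5°/2) = 0.3136; √K_a = 0.5600.
The active pressure is zero where K_a γ z = 2c√K_a, so z_c = 2c/(γ√K_a) = 2×10.4/(19.1×0.5600) = 1.945 m.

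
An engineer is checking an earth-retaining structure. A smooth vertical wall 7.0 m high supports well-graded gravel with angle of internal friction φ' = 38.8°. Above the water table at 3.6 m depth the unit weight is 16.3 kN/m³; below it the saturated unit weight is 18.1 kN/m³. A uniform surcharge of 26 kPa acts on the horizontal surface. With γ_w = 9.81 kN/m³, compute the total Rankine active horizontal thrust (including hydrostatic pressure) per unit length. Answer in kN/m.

180 kN/m

K_a = tan²(45° − φ/2) = 0.2296.
γ' = 18.1 − 9.81 = 8.290 kN/m³. h₂ = H − d_w = 3.4 m.
σ'_h: at surface K_a·q = 5.968; at WT K_a(q+γd_w) = 19.44; at base K_a(q+γd_w+γ'h₂) = 25.91 kPa.
P₁ = ½(5.968+19.44)×3.6 = 45.73; P₂ = ½(19.44+25.91)×3.4 = 77.09; P_w = ½γ_w h₂² = 56.70.
Total = 45.73+77.09+56.70 = 179.5 kN/m.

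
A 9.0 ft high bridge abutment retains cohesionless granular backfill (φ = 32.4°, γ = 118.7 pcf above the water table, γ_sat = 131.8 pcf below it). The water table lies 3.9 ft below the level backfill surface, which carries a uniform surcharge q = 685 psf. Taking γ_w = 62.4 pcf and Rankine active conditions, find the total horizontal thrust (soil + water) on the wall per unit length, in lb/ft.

3930 lb/ft

K_a = tan²(45° − φ/2) = 0.3022.
γ' = 131.8 − 62.4 = 69.40 pcf. h₂ = H − d_w = 5.1 ft.
σ'_h: at surface K_a·q = 207.0; at WT K_a(q+γd_w) = 346.9; at base K_a(q+γd_w+γ'h₂) = 453.9 psf.
P₁ = ½(207.0+346.9)×3.9 = 1080; P₂ = ½(346.9+453.9)×5.1 = 2042; P_w = ½γ_w h₂² = 811.5.
Total = 1080+2042+811.5 = 3934 lb/ft.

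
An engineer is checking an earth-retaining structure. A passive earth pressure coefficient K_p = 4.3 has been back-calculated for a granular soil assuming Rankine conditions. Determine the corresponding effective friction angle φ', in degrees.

38.5°

K_p = (1+sin φ)/(1−sin φ) ⇒ sin φ = (K_p − 1)/(K_p + 1) = 0.6226.
φ = arcsin(0.6226) = 38.51°.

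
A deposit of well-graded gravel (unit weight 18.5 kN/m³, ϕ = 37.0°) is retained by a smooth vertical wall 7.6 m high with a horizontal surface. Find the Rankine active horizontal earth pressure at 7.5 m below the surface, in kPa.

K_a = (1 − sin φ)/(1 + sin φ) = 0.2486.
σ_h = K_a γ z = 0.2486 × 18.5 × 7.5 = 34.49 kPa.

34.5 kPa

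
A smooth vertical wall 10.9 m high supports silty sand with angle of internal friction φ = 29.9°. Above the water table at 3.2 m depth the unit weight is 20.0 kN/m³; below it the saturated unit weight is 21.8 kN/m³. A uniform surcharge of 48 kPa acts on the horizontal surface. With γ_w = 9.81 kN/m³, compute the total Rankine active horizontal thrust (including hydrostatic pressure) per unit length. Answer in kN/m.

K_a = tan²(45° − φ/2) = 0.3347.
γ' = 21.8 − 9.81 = 11.99 kN/m³. h₂ = H − d_w = 7.7 m.
σ'_h: at surface K_a·q = 16.06; at WT K_a(q+γd_w) = 37.48; at base K_a(q+γd_w+γ'h₂) = 68.38 kPa.
P₁ = ½(16.06+37.48)×3.2 = 85.68; P₂ = ½(37.48+68.38)×7.7 = 407.6; P_w = ½γ_w h₂² = 290.8.
Total = 85.68+407.6+290.8 = 784.1 kN/m.

784 kN/m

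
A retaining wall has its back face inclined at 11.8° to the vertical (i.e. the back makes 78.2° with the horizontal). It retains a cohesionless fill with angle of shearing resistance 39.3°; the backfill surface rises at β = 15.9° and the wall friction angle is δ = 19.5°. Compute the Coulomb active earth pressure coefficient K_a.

K_a = sin²(α+φ) / [sin²α · sin(α−δ) · (1 + √{sin(φ+δ)sin(φ−β) / (sin(α−δ)sin(α+β))})²].
With α = 78.2°, φ = 39.3°, δ = 19.5°, β = 15.9°: K_a = 0.3611.

0.361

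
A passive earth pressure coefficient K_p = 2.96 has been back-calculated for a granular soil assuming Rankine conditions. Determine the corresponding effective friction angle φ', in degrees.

K_p = (1+sin φ)/(1−sin φ) ⇒ sin φ = (K_p − 1)/(K_p + 1) = 0.4949.
φ = arcsin(0.4949) = 29.67°.

29.7°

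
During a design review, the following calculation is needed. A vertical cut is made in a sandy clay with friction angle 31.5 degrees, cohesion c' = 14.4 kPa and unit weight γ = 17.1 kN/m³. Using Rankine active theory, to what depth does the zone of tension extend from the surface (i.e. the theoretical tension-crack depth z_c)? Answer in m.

K_a = tan²(45° − 31.5°/2) = 0.3136; √K_a = 0.5600.
The active pressure is zero where K_a γ z = 2c√K_a, so z_c = 2c/(γ√K_a) = 2×14.4/(17.1×0.5600) = 3.007 m.

3.01 m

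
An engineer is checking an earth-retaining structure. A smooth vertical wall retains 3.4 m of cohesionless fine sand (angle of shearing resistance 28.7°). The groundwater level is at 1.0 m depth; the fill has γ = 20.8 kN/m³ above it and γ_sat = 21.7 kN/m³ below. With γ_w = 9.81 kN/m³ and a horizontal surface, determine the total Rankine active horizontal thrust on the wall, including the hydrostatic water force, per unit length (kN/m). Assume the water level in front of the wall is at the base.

K_a = tan²(45° − φ/2) = 0.3511.
γ' = 21.7 − 9.81 = 11.89 kN/m³. Depth below WT = 2.4 m.
σ'_h at WT = K_a γ d_w = 7.304 kPa; at base = 7.304 + K_a γ' × 2.4 = 17.32 kPa.
P₁ (0–1.0 m) = ½×7.304×1.0 = 3.652. P₂ (1.0–3.4 m) = ½(7.304+17.32)×2.4 = 29.55.
P_w = ½ γ_w h₂² = 0.5×9.81×2.4² = 28.25. Total = 3.652+29.55+28.25 = 61.46 kN/m.

61.5 kN/m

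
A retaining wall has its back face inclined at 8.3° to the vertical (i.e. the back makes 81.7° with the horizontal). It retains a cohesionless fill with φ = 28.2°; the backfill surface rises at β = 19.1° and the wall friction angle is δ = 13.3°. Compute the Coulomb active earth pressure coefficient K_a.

K_a = sin²(α+φ) / [sin²α · sin(α−δ) · (1 + √{sin(φ+δ)sin(φ−β) / (sin(α−δ)sin(α+β))})²].
With α = 81.7°, φ = 28.2°, δ = 13.3°, β = 19.1°: K_a = 0.5419.

0.542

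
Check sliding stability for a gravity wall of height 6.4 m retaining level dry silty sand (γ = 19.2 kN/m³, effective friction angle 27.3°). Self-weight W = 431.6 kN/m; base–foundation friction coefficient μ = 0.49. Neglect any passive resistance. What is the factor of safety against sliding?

1.45

K_a = tan²(45° − 27.3°/2) = 0.3711.
P_a = ½K_aγH² = 0.5×0.3711×19.2×6.4² = 145.9 kN/m, acting at H/3 = 2.133 m above the base.
FS_sliding = μW / P_a = 0.49×431.6 / 145.9 = 1.449.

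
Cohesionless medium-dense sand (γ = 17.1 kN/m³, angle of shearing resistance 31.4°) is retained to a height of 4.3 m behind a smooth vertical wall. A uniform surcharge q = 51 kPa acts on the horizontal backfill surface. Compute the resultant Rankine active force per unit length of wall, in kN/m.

K_a = tan²(45° − φ/2) = 0.3149.
Soil triangle: ½ K_a γ H² = 0.5×0.3149×17.1×4.3² = 49.78 kN/m.
Surcharge rectangle: K_a q H = 0.3149×51×4.3 = 69.06 kN/m.
Total = 49.78 + 69.06 = 118.8 kN/m.

119 kN/m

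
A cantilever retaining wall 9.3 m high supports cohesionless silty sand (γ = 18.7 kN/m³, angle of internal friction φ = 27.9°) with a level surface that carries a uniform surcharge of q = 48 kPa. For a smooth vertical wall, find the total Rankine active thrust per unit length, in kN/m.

455 kN/m

K_a = tan²(45° − φ/2) = 0.3625.
Soil triangle: ½ K_a γ H² = 0.5×0.3625×18.7×9.3² = 293.1 kN/m.
Surcharge rectangle: K_a q H = 0.3625×48×9.3 = 161.8 kN/m.
Total = 293.1 + 161.8 = 454.9 kN/m.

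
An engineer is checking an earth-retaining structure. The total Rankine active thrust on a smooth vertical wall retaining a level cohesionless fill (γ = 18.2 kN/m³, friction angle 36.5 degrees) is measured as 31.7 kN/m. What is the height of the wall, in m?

3.70 m

K_a = 0.2541. P_a = ½ K_a γ H² ⇒ H = √(2P_a/(K_a γ)).
H = √(2×31.7/(0.2541×18.2)) = 3.703 m.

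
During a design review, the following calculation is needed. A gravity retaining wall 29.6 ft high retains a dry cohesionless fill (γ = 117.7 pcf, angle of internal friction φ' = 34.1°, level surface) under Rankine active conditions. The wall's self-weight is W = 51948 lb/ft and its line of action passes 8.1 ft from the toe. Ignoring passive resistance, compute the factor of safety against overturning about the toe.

K_a = tan²(45° − 34.1°/2) = 0.2815.
P_a = ½K_aγH² = 0.5×0.2815×117.7×29.6² = 14520 lb/ft, acting at H/3 = 9.867 ft above the base.
Overturning moment M_o = P_a × H/3 = 14520 × 9.867 = 143200.
Resisting moment M_r = W × 8.1 = 51948 × 8.1 = 420800.
FS_overturning = M_r/M_o = 420800/143200 = 2.938.

2.94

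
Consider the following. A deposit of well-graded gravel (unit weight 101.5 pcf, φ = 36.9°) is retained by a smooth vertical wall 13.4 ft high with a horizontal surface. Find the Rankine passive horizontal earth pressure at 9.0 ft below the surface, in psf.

K_p = (1 + sin φ)/(1 − sin φ) = 4.005.
σ_h = K_p γ z = 4.005 × 101.5 × 9.0 = 3659 psf.

3660 psf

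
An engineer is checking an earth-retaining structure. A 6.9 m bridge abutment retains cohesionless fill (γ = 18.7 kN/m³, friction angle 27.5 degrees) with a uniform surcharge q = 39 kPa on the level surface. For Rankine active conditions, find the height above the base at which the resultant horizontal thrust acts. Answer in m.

K_a = 0.3682.
Triangular part P₁ = ½K_aγH² = 163.9 at H/3 = 2.300 m; rectangular part P₂ = K_a q H = 99.09 at H/2 = 3.450 m.
ȳ = (P₁·2.300 + P₂·3.450)/(P₁+P₂) = 2.733 m.

2.73 m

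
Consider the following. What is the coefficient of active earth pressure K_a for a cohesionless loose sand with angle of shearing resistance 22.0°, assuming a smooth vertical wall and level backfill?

K_a = tan²(45° − φ/2) = tan²(34.00°) = 0.4550.

0.455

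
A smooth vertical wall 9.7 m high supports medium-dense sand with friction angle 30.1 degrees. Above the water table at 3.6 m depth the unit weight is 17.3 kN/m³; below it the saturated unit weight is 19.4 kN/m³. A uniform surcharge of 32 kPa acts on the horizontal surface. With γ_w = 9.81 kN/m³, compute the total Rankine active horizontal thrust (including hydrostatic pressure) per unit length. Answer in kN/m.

508 kN/m

K_a = tan²(45° − φ/2) = 0.3320.
γ' = 19.4 − 9.81 = 9.590 kN/m³. h₂ = H − d_w = 6.1 m.
σ'_h: at surface K_a·q = 10.62; at WT K_a(q+γd_w) = 31.30; at base K_a(q+γd_w+γ'h₂) = 50.72 kPa.
P₁ = ½(10.62+31.30)×3.6 = 75.46; P₂ = ½(31.30+50.72)×6.1 = 250.2; P_w = ½γ_w h₂² = 182.5.
Total = 75.46+250.2+182.5 = 508.1 kN/m.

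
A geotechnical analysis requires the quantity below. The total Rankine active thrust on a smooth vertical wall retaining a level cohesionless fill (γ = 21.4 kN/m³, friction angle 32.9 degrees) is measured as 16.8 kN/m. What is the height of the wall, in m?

K_a = 0.2960. P_a = ½ K_a γ H² ⇒ H = √(2P_a/(K_a γ)).
H = √(2×16.8/(0.2960×21.4)) = 2.303 m.

2.30 m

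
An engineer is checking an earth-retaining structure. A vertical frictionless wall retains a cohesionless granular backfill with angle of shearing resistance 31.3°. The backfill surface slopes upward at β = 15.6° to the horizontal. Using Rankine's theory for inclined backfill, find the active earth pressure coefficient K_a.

K_a = cos β · (cos β − √(cos²β − cos²φ)) / (cos β + √(cos²β − cos²φ)).
cos β = 0.9632, cos φ = 0.8545, √(cos²β − cos²φ) = 0.4445.
K_a = 0.9632 × (0.9632 − 0.4445)/(0.9632 + 0.4445) = 0.3549.

0.355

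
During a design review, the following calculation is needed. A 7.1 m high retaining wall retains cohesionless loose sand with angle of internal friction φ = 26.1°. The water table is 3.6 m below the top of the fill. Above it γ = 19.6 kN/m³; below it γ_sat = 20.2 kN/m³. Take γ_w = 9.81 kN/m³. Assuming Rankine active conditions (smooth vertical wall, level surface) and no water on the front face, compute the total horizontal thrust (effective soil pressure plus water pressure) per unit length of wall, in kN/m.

K_a = tan²(45° − φ/2) = 0.3889.
γ' = 20.2 − 9.81 = 10.39 kN/m³. Depth below WT = 3.5 m.
σ'_h at WT = K_a γ d_w = 27.44 kPa; at base = 27.44 + K_a γ' × 3.5 = 41.59 kPa.
P₁ (0–3.6 m) = ½×27.44×3.6 = 49.40. P₂ (3.6–7.1 m) = ½(27.44+41.59)×3.5 = 120.8.
P_w = ½ γ_w h₂² = 0.5×9.81×3.5² = 60.09. Total = 49.40+120.8+60.09 = 230.3 kN/m.

230 kN/m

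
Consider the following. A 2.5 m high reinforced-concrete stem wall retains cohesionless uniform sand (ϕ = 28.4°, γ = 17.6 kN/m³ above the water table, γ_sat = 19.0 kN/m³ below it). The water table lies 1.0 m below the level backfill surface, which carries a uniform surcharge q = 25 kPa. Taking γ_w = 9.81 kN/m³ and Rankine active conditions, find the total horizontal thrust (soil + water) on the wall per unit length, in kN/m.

K_a = tan²(45° − φ/2) = 0.3554.
γ' = 19.0 − 9.81 = 9.190 kN/m³. h₂ = H − d_w = 1.5 m.
σ'_h: at surface K_a·q = 8.884; at WT K_a(q+γd_w) = 15.14; at base K_a(q+γd_w+γ'h₂) = 20.04 kPa.
P₁ = ½(8.884+15.14)×1.0 = 12.01; P₂ = ½(15.14+20.04)×1.5 = 26.38; P_w = ½γ_w h₂² = 11.04.
Total = 12.01+26.38+11.04 = 49.43 kN/m.

49.4 kN/m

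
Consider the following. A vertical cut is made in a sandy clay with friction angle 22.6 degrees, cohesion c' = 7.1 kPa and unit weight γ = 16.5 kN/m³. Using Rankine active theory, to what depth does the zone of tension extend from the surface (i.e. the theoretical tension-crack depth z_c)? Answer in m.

1.29 m

K_a = tan²(45° − 22.6°/2) = 0.4448; √K_a = 0.6669.
The active pressure is zero where K_a γ z = 2c√K_a, so z_c = 2c/(γ√K_a) = 2×7.1/(16.5×0.6669) = 1.290 m.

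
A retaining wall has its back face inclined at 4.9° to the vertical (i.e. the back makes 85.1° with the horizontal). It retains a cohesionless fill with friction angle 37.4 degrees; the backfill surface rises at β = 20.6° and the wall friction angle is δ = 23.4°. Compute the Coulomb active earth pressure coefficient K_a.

K_a = sin²(α+φ) / [sin²α · sin(α−δ) · (1 + √{sin(φ+δ)sin(φ−β) / (sin(α−δ)sin(α+β))})²].
With α = 85.1°, φ = 37.4°, δ = 23.4°, β = 20.6°: K_a = 0.3407.

0.341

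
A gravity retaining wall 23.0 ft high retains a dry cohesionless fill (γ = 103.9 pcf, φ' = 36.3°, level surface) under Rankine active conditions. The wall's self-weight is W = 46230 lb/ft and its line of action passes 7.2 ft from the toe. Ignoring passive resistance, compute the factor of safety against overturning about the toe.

6.16

K_a = tan²(45° − 36.3°/2) = 0.2563.
P_a = ½K_aγH² = 0.5×0.2563×103.9×23.0² = 7043 lb/ft, acting at H/3 = 7.667 ft above the base.
Overturning moment M_o = P_a × H/3 = 7043 × 7.667 = 53990.
Resisting moment M_r = W × 7.2 = 46230 × 7.2 = 332900.
FS_overturning = M_r/M_o = 332900/53990 = 6.165.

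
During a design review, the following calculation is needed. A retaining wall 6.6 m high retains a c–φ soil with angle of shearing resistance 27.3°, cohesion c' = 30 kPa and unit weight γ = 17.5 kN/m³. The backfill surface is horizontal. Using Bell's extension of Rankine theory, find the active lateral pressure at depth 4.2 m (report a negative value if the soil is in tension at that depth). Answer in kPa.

K_a = (1 − sin φ)/(1 + sin φ) = 0.3711.
σ_a = K_a γ z − 2c√K_a = 0.3711×17.5×4.2 − 2×30×0.6092 = -9.274 kPa.

-9.27 kPa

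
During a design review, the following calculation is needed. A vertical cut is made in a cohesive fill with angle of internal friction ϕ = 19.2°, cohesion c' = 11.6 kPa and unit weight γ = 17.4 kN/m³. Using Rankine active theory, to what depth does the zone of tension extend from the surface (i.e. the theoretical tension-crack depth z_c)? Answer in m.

K_a = tan²(45° − 19.2°/2) = 0.5050; √K_a = 0.7107.
The active pressure is zero where K_a γ z = 2c√K_a, so z_c = 2c/(γ√K_a) = 2×11.6/(17.4×0.7107) = 1.876 m.

1.88 m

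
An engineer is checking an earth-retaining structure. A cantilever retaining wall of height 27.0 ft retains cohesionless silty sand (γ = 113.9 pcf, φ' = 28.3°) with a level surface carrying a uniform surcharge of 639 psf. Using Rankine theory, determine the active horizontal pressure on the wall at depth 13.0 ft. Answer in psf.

K_a = (1 − sin φ)/(1 + sin φ) = 0.3568.
σ_v = γz + q = 113.9 × 13.0 + 639 = 2120 psf.
σ_h = K_a σ_v = 0.3568 × 2120 = 756.2 psf.

756 psf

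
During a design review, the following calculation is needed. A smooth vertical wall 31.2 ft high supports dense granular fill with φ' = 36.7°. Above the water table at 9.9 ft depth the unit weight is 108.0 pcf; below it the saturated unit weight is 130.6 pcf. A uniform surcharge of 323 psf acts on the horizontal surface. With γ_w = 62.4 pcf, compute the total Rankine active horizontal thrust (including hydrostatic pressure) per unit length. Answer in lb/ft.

27700 lb/ft

K_a = tan²(45° − φ/2) = 0.2519.
γ' = 130.6 − 62.4 = 68.20 pcf. h₂ = H − d_w = 21.3 ft.
σ'_h: at surface K_a·q = 81.35; at WT K_a(q+γd_w) = 350.6; at base K_a(q+γd_w+γ'h₂) = 716.5 psf.
P₁ = ½(81.35+350.6)×9.9 = 2138; P₂ = ½(350.6+716.5)×21.3 = 11370; P_w = ½γ_w h₂² = 14160.
Total = 2138+11370+14160 = 27660 lb/ft.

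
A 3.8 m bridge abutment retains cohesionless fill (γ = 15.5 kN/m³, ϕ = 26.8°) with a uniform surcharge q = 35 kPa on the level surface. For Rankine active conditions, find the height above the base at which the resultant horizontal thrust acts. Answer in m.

1.61 m

K_a = 0.3785.
Triangular part P₁ = ½K_aγH² = 42.36 at H/3 = 1.267 m; rectangular part P₂ = K_a q H = 50.34 at H/2 = 1.900 m.
ȳ = (P₁·1.267 + P₂·1.900)/(P₁+P₂) = 1.611 m.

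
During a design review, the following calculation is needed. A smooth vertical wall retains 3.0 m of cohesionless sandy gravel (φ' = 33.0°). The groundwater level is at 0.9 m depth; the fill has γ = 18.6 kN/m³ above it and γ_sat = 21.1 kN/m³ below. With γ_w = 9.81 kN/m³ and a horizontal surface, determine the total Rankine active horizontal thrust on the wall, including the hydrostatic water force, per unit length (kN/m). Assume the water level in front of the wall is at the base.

K_a = tan²(45° − φ/2) = 0.2948.
γ' = 21.1 − 9.81 = 11.29 kN/m³. Depth below WT = 2.1 m.
σ'_h at WT = K_a γ d_w = 4.935 kPa; at base = 4.935 + K_a γ' × 2.1 = 11.92 kPa.
P₁ (0–0.9 m) = ½×4.935×0.9 = 2.221. P₂ (0.9–3.0 m) = ½(4.935+11.92)×2.1 = 17.70.
P_w = ½ γ_w h₂² = 0.5×9.81×2.1² = 21.63. Total = 2.221+17.70+21.63 = 41.55 kN/m.

41.6 kN/m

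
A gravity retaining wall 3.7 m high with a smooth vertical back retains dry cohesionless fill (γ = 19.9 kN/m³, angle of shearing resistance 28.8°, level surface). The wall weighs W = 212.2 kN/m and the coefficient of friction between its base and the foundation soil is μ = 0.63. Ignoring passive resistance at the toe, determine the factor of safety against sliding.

K_a = tan²(45° − 28.8°/2) = 0.3498.
P_a = ½K_aγH² = 0.5×0.3498×19.9×3.7² = 47.64 kN/m, acting at H/3 = 1.233 m above the base.
FS_sliding = μW / P_a = 0.63×212.2 / 47.64 = 2.806.

2.81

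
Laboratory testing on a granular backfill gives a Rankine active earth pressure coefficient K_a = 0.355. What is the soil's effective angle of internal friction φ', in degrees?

K_a = tan²(45° − φ/2) ⇒ 45° − φ/2 = arctan(√0.355) = 30.79°.
φ = 2(45° − 30.79°) = 28.43°.

28.4°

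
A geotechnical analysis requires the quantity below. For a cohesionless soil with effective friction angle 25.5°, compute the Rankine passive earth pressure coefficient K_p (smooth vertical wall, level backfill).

2.51

K_p = (1 + sin φ)/(1 − sin φ) = tan²(45° + 25.5°/2) = 2.512.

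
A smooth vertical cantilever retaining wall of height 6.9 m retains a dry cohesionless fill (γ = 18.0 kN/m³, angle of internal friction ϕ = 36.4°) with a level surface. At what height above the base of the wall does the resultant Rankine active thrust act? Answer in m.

2.30 m

K_a = 0.2552.
The pressure distribution is triangular, so the resultant acts at H/3 above the base = 6.9/3 = 2.300 m.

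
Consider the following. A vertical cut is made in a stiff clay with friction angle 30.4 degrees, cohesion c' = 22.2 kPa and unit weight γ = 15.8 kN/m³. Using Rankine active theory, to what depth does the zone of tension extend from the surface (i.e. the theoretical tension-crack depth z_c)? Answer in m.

K_a = tan²(45° − 30.4°/2) = 0.3280; √K_a = 0.5727.
The active pressure is zero where K_a γ z = 2c√K_a, so z_c = 2c/(γ√K_a) = 2×22.2/(15.8×0.5727) = 4.907 m.

4.91 m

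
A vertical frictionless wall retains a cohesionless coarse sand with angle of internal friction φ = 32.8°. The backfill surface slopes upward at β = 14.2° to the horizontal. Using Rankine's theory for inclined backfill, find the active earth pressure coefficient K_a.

0.325

K_a = cos β · (cos β − √(cos²β − cos²φ)) / (cos β + √(cos²β − cos²φ)).
cos β = 0.9694, cos φ = 0.8406, √(cos²β − cos²φ) = 0.4830.
K_a = 0.9694 × (0.9694 − 0.4830)/(0.9694 + 0.4830) = 0.3247.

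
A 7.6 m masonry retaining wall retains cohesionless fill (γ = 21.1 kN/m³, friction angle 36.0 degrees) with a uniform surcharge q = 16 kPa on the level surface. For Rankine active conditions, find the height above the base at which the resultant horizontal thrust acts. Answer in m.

2.74 m

K_a = 0.2596.
Triangular part P₁ = ½K_aγH² = 158.2 at H/3 = 2.533 m; rectangular part P₂ = K_a q H = 31.57 at H/2 = 3.800 m.
ȳ = (P₁·2.533 + P₂·3.800)/(P₁+P₂) = 2.744 m.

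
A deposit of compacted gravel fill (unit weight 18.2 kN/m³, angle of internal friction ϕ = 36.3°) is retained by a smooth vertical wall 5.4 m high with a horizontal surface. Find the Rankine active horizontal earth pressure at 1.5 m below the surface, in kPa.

K_a = (1 − sin φ)/(1 + sin φ) = 0.2563.
σ_h = K_a γ z = 0.2563 × 18.2 × 1.5 = 6.996 kPa.

7.00 kPa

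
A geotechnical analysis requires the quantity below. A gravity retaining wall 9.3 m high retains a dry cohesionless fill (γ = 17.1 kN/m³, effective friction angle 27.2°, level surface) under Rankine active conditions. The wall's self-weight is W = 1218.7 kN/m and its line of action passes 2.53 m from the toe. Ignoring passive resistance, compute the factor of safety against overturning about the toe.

3.61

K_a = tan²(45° − 27.2°/2) = 0.3726.
P_a = ½K_aγH² = 0.5×0.3726×17.1×9.3² = 275.5 kN/m, acting at H/3 = 3.100 m above the base.
Overturning moment M_o = P_a × H/3 = 275.5 × 3.100 = 854.1.
Resisting moment M_r = W × 2.53 = 1218.7 × 2.53 = 3083.
FS_overturning = M_r/M_o = 3083/854.1 = 3.610.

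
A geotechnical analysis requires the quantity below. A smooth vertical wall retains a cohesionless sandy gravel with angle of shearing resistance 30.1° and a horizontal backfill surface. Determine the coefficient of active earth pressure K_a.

K_a = tan²(45° − φ/2) = tan²(29.95°) = 0.3320.

0.332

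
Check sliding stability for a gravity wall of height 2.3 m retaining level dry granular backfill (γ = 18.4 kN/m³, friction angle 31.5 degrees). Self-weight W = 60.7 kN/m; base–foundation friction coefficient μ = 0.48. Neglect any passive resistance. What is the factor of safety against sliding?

K_a = tan²(45° − 31.5°/2) = 0.3136.
P_a = ½K_aγH² = 0.5×0.3136×18.4×2.3² = 15.26 kN/m, acting at H/3 = 0.7667 m above the base.
FS_sliding = μW / P_a = 0.48×60.7 / 15.26 = 1.909.

1.91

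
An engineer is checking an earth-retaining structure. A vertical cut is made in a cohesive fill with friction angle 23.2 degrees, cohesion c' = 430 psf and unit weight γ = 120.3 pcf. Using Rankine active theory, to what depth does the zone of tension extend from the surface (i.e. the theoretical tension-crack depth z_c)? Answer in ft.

K_a = tan²(45° − 23.2°/2) = 0.4348; √K_a = 0.6594.
The active pressure is zero where K_a γ z = 2c√K_a, so z_c = 2c/(γ√K_a) = 2×430/(120.3×0.6594) = 10.84 ft.

10.8 ft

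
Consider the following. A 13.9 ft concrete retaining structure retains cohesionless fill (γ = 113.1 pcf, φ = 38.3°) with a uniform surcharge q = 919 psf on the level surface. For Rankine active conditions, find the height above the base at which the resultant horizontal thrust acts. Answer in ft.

5.88 ft

K_a = 0.2347.
Triangular part P₁ = ½K_aγH² = 2565 at H/3 = 4.633 ft; rectangular part P₂ = K_a q H = 2999 at H/2 = 6.950 ft.
ȳ = (P₁·4.633 + P₂·6.950)/(P₁+P₂) = 5.882 ft.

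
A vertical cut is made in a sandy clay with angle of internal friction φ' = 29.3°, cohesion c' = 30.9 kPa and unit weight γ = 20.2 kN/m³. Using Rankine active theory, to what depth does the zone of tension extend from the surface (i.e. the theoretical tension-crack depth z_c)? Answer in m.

5.23 m

K_a = tan²(45° − 29.3°/2) = 0.3428; √K_a = 0.5855.
The active pressure is zero where K_a γ z = 2c√K_a, so z_c = 2c/(γ√K_a) = 2×30.9/(20.2×0.5855) = 5.225 m.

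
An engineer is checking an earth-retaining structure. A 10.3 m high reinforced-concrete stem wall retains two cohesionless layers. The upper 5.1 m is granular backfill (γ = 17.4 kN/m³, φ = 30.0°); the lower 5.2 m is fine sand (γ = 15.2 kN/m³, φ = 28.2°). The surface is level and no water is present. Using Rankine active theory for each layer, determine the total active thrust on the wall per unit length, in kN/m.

K_a1 = tan²(45°−30.0°/2) = 0.3333; K_a2 = tan²(45°−28.2°/2) = 0.3582.
Layer 1: σ at base = K_a1 γ₁ h₁ = 29.58 kPa; P₁ = ½×29.58×5.1 = 75.43.
Layer 2: σ_v at top = γ₁h₁ = 88.74; σ_h top = K_a2×88.74 = 31.79; σ_h base = K_a2×(88.74+15.2×5.2) = 60.10.
P₂ = ½(31.79+60.10)×5.2 = 238.9. Total P_a = 75.43+238.9 = 314.3 kN/m.

314 kN/m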